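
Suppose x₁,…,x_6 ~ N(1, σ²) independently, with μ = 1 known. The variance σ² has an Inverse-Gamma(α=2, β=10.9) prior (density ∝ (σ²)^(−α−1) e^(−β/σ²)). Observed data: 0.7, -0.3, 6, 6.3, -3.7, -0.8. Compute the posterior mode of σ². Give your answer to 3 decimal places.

σ̂²_MAP = 8.500

Sum of squared deviations about the known mean: SS = (0.7−1)² + (-0.3−1)² + (6−1)² + (6.3−1)² + (-3.7−1)² + (-0.8−1)² = 80.2.
The Normal likelihood contributes (σ²)^(−n/2) exp(−SS/(2σ²)), so the posterior is Inverse-Gamma(α + n/2, β + SS/2) = Inverse-Gamma(5, 51).
The mode of Inverse-Gamma(a, b) is b/(a+1) = 51/6 ≈ 8.500.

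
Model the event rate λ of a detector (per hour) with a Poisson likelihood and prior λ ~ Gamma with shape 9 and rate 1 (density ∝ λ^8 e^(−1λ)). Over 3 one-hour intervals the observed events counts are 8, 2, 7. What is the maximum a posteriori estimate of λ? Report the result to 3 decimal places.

Σxᵢ = 8+2+7 = 17, with n = 3.
Posterior ∝ λ^8e^(−1λ) · λ^17e^(−3λ) = λ^25e^(−4λ), i.e. Gamma(shape=26, rate=4).
The mode of a Gamma(a, b) with a ≥ 1 (shape–rate) is (a−1)/b = 25/4 ≈ 6.250.

λ̂_MAP = 6.250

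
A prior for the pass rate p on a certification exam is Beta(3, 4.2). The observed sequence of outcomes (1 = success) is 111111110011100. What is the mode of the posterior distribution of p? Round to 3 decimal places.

Prior: Beta(3, 4.2).
Data: 11 successes in 15 trials (from the sequence). The binomial likelihood contributes p^11(1−p)^4, so the posterior is Beta(3+11, 4.2+4) = Beta(14, 8.2).
For Beta(a, b) with a, b > 1 the mode is (a−1)/(a+b−2) = 13/20.2 ≈ 0.644.

p̂_MAP = 0.644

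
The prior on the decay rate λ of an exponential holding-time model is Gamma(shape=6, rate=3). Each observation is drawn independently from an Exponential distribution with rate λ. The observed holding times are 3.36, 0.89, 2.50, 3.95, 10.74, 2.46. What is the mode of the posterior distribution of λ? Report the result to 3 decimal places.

λ̂_MAP = 0.409

The Exponential(rate=λ) likelihood is ∝ λ^n e^(−λΣtᵢ). Here n = 6 and Σtᵢ = 3.36 + 0.89 + 2.50 + 3.95 + 10.74 + 2.46 = 23.90.
Posterior ∝ λ^5e^(−3λ) · λ^6e^(−23.90λ) = λ^11e^(−26.90λ), i.e. Gamma(12, 26.90).
Mode = (a−1)/b = 11/26.90 ≈ 0.409.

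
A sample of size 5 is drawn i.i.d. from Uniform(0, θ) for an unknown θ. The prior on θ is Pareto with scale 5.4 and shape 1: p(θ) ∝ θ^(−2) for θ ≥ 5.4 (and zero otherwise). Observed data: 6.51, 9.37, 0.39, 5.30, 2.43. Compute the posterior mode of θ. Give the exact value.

The Uniform(0, θ) likelihood is θ^(−n) for θ ≥ max(xᵢ), zero otherwise. Here max(xᵢ) = 9.37.
Posterior ∝ θ^(−2) · θ^(−5) = θ^(−7) on θ ≥ max(5.4, 9.37) = 9.37.
This density is strictly decreasing in θ, so the posterior mode lies at the lower boundary of the support.

θ̂_MAP = 9.37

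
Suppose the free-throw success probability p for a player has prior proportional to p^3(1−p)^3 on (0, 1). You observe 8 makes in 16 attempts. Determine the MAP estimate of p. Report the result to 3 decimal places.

p̂_MAP = 0.500

The prior density ∝ p^3(1−p)^3 is the kernel of Beta(4, 4).
Data: 8 successes in 16 trials. The binomial likelihood contributes p^8(1−p)^8, so the posterior is Beta(4+8, 4+8) = Beta(12, 12).
For Beta(a, b) with a, b > 1 the mode is (a−1)/(a+b−2) = 11/22 ≈ 0.500.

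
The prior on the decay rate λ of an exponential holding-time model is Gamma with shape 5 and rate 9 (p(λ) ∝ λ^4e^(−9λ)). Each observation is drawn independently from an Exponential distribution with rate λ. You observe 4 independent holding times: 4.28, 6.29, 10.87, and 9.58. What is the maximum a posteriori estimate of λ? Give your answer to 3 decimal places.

The Exponential(rate=λ) likelihood is ∝ λ^n e^(−λΣtᵢ). Here n = 4 and Σtᵢ = 4.28 + 6.29 + 10.87 + 9.58 = 31.02.
Posterior ∝ λ^4e^(−9λ) · λ^4e^(−31.02λ) = λ^8e^(−40.02λ), i.e. Gamma(9, 40.02).
Mode = (a−1)/b = 8/40.02 ≈ 0.200.

λ̂_MAP = 0.200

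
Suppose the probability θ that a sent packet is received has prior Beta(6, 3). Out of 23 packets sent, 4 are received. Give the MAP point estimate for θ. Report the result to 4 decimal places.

Prior: Beta(6, 3).
Data: 4 successes in 23 trials. The binomial likelihood contributes θ^4(1−θ)^19, so the posterior is Beta(6+4, 3+19) = Beta(10, 22).
For Beta(a, b) with a, b > 1 the mode is (a−1)/(a+b−2) = 9/30 ≈ 0.3000.

θ̂_MAP = 0.3000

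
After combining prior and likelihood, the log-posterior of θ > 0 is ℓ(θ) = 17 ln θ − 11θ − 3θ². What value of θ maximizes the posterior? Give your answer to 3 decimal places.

θ̂_MAP = 1.000

ℓ'(θ) = 17/θ − 11 − 6θ. Setting this to zero and multiplying by θ: 6θ² + 11θ − 17 = 0.
θ = (−11 + √(11² + 4·6·17)) / (2·6) = (−11 + √529) / 12 = (−11 + 23)/12 = 1.
ℓ''(θ) = −17/θ² − 6 < 0, confirming a maximum.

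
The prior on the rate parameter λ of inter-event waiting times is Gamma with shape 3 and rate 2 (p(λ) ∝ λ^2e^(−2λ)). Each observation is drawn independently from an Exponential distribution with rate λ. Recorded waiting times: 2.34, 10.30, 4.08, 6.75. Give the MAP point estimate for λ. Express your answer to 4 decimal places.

The Exponential(rate=λ) likelihood is ∝ λ^n e^(−λΣtᵢ). Here n = 4 and Σtᵢ = 2.34 + 10.30 + 4.08 + 6.75 = 23.47.
Posterior ∝ λ^2e^(−2λ) · λ^4e^(−23.47λ) = λ^6e^(−25.47λ), i.e. Gamma(7, 25.47).
Mode = (a−1)/b = 6/25.47 ≈ 0.2356.

λ̂_MAP = 0.2356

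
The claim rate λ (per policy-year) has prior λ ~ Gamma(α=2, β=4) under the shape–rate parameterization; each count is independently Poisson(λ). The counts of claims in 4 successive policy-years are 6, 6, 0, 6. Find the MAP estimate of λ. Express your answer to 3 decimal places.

Σxᵢ = 6+6+0+6 = 18, with n = 4.
Posterior ∝ λe^(−4λ) · λ^18e^(−4λ) = λ^19e^(−8λ), i.e. Gamma(shape=20, rate=8).
The mode of a Gamma(a, b) with a ≥ 1 (shape–rate) is (a−1)/b = 19/8 ≈ 2.375.

λ̂_MAP = 2.375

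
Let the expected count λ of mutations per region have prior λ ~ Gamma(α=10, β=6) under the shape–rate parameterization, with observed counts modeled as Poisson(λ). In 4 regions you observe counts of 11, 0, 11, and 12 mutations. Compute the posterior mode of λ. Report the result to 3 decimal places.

λ̂_MAP = 4.300

Σxᵢ = 11+0+11+12 = 34, with n = 4.
Posterior ∝ λ^9e^(−6λ) · λ^34e^(−4λ) = λ^43e^(−10λ), i.e. Gamma(shape=44, rate=10).
The mode of a Gamma(a, b) with a ≥ 1 (shape–rate) is (a−1)/b = 43/10 ≈ 4.300.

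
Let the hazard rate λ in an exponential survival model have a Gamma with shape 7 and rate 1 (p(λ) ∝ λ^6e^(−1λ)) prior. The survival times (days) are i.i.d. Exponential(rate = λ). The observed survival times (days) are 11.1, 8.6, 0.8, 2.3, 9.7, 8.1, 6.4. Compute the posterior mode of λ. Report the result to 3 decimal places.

λ̂_MAP = 0.271

The Exponential(rate=λ) likelihood is ∝ λ^n e^(−λΣtᵢ). Here n = 7 and Σtᵢ = 11.1 + 8.6 + 0.8 + 2.3 + 9.7 + 8.1 + 6.4 = 47.
Posterior ∝ λ^6e^(−1λ) · λ^7e^(−47λ) = λ^13e^(−48λ), i.e. Gamma(14, 48).
Mode = (a−1)/b = 13/48 ≈ 0.271.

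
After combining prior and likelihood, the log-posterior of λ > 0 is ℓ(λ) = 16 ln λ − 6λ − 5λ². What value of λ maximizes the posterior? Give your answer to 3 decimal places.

λ̂_MAP = 1.000

ℓ'(λ) = 16/λ − 6 − 10λ. Setting this to zero and multiplying by λ: 10λ² + 6λ − 16 = 0.
λ = (−6 + √(6² + 4·10·16)) / (2·10) = (−6 + √676) / 20 = (−6 + 26)/20 = 1.
ℓ''(λ) = −16/λ² − 10 < 0, confirming a maximum.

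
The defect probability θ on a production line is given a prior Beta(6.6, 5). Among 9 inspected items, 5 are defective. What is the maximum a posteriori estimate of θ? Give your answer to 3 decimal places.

θ̂_MAP = 0.570

Prior: Beta(6.6, 5).
Data: 5 successes in 9 trials. The binomial likelihood contributes θ^5(1−θ)^4, so the posterior is Beta(6.6+5, 5+4) = Beta(11.6, 9).
For Beta(a, b) with a, b > 1 the mode is (a−1)/(a+b−2) = 10.6/18.6 ≈ 0.570.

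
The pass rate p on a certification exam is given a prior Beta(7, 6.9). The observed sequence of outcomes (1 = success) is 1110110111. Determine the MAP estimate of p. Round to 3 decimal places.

p̂_MAP = 0.639

Prior: Beta(7, 6.9).
Data: 8 successes in 10 trials (from the sequence). The binomial likelihood contributes p^8(1−p)^2, so the posterior is Beta(7+8, 6.9+2) = Beta(15, 8.9).
For Beta(a, b) with a, b > 1 the mode is (a−1)/(a+b−2) = 14/21.9 ≈ 0.639.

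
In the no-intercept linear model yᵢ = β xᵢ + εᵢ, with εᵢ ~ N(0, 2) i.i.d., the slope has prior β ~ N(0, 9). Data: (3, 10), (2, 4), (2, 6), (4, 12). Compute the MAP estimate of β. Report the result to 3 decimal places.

β̂_MAP = 2.950

log p(β | y) = −Σ(yᵢ − βxᵢ)²/(2·2) − β²/(2·9) + const.
Setting the derivative to zero: Σxᵢ(yᵢ − βxᵢ)/2 − β/9 = 0, so β = Σxᵢyᵢ / (Σxᵢ² + σ²/τ²).
Σxᵢyᵢ = 3·10 + 2·4 + 2·6 + 4·12 = 98; Σxᵢ² = 33; σ²/τ² = 2/9.
β̂_MAP = 98 / (33 + 2/9) = 98/(299/9) = 882/299 ≈ 2.950.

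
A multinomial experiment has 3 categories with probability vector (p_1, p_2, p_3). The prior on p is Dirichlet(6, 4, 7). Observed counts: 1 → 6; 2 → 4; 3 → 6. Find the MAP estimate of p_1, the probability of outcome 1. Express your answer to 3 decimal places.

MAP estimate: 0.367

The posterior is Dirichlet(αᵢ + nᵢ) = Dirichlet(12, 8, 13).
For a Dirichlet(a₁,…,a_K) with all aᵢ > 1, the mode has j-th component (aⱼ − 1)/(Σaᵢ − K).
Here Σaᵢ = 33 and K = 3, so p_1 = (12 − 1)/(33 − 3) = 11/30 ≈ 0.367.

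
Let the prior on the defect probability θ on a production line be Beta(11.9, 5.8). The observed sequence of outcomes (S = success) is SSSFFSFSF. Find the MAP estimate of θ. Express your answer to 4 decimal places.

θ̂_MAP = 0.6437

Prior: Beta(11.9, 5.8).
Data: 5 successes in 9 trials (from the sequence). The binomial likelihood contributes θ^5(1−θ)^4, so the posterior is Beta(11.9+5, 5.8+4) = Beta(16.9, 9.8).
For Beta(a, b) with a, b > 1 the mode is (a−1)/(a+b−2) = 15.9/24.7 ≈ 0.6437.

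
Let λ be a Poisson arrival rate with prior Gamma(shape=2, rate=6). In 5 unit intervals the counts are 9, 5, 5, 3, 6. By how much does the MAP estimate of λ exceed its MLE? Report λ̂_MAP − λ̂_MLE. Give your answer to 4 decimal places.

MAP − MLE = -2.9636

Σxᵢ = 28. Posterior is Gamma(30, 11); MAP = (30−1)/11 = 29/11 ≈ 2.63636.
MLE = x̄ = 28/5 ≈ 5.60000.
Difference = 29/11 − 28/5 = -163/55 ≈ -2.9636.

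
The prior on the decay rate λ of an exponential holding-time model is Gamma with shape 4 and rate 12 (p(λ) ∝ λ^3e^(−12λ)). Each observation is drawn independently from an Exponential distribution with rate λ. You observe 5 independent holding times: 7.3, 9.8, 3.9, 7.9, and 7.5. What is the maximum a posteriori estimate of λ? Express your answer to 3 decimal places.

λ̂_MAP = 0.165

The Exponential(rate=λ) likelihood is ∝ λ^n e^(−λΣtᵢ). Here n = 5 and Σtᵢ = 7.3 + 9.8 + 3.9 + 7.9 + 7.5 = 36.4.
Posterior ∝ λ^3e^(−12λ) · λ^5e^(−36.4λ) = λ^8e^(−48.4λ), i.e. Gamma(9, 48.4).
Mode = (a−1)/b = 8/48.4 ≈ 0.165.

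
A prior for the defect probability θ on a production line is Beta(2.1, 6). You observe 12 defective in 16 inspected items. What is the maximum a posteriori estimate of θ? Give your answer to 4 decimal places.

θ̂_MAP = 0.5928

Prior: Beta(2.1, 6).
Data: 12 successes in 16 trials. The binomial likelihood contributes θ^12(1−θ)^4, so the posterior is Beta(2.1+12, 6+4) = Beta(14.1, 10).
For Beta(a, b) with a, b > 1 the mode is (a−1)/(a+b−2) = 13.1/22.1 ≈ 0.5928.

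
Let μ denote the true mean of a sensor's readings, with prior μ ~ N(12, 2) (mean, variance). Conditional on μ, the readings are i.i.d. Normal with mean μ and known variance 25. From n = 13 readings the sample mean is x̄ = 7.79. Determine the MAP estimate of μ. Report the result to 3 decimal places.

n = 13, x̄ = 7.79.
For a Normal prior and Normal likelihood with known variance, the posterior is Normal; its mode equals its mean, the precision-weighted average.
Prior precision 1/σ₀² = 1/2 = 0.5; data precision n/σ² = 13/25 = 0.52.
μ̂ = (0.5·12 + 0.52·7.79) / (0.5 + 0.52) = 10.0508/1.02 = 25127/2550 ≈ 9.854.

μ̂_MAP = 9.854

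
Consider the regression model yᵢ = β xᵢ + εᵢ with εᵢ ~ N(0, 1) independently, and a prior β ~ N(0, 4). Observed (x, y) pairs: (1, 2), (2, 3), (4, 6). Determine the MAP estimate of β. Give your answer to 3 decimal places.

log p(β | y) = −Σ(yᵢ − βxᵢ)²/(2·1) − β²/(2·4) + const.
Setting the derivative to zero: Σxᵢ(yᵢ − βxᵢ)/1 − β/4 = 0, so β = Σxᵢyᵢ / (Σxᵢ² + σ²/τ²).
Σxᵢyᵢ = 1·2 + 2·3 + 4·6 = 32; Σxᵢ² = 21; σ²/τ² = 0.25.
β̂_MAP = 32 / (21 + 0.25) = 32/21.25 ≈ 1.506.

β̂_MAP = 1.506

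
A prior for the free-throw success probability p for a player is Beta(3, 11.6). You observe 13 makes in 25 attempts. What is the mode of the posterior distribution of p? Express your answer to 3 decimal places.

Prior: Beta(3, 11.6).
Data: 13 successes in 25 trials. The binomial likelihood contributes p^13(1−p)^12, so the posterior is Beta(3+13, 11.6+12) = Beta(16, 23.6).
For Beta(a, b) with a, b > 1 the mode is (a−1)/(a+b−2) = 15/37.6 ≈ 0.399.

p̂_MAP = 0.399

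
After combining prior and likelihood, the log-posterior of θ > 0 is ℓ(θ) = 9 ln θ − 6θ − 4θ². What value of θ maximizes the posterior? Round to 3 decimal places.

ℓ'(θ) = 9/θ − 6 − 8θ. Setting this to zero and multiplying by θ: 8θ² + 6θ − 9 = 0.
θ = (−6 + √(6² + 4·8·9)) / (2·8) = (−6 + √324) / 16 = (−6 + 18)/16 = 3/4.
ℓ''(θ) = −9/θ² − 8 < 0, confirming a maximum.

θ̂_MAP = 0.750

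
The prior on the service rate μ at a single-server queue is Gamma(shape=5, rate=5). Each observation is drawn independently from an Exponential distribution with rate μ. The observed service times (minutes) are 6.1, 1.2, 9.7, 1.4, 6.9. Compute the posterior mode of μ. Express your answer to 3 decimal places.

The Exponential(rate=μ) likelihood is ∝ μ^n e^(−μΣtᵢ). Here n = 5 and Σtᵢ = 6.1 + 1.2 + 9.7 + 1.4 + 6.9 = 25.3.
Posterior ∝ μ^4e^(−5μ) · μ^5e^(−25.3μ) = μ^9e^(−30.3μ), i.e. Gamma(10, 30.3).
Mode = (a−1)/b = 9/30.3 ≈ 0.297.

μ̂_MAP = 0.297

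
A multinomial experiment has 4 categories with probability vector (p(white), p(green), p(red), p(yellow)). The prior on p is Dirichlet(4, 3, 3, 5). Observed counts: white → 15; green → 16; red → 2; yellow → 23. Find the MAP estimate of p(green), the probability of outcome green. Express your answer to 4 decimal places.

The posterior is Dirichlet(αᵢ + nᵢ) = Dirichlet(19, 19, 5, 28).
For a Dirichlet(a₁,…,a_K) with all aᵢ > 1, the mode has j-th component (aⱼ − 1)/(Σaᵢ − K).
Here Σaᵢ = 71 and K = 4, so p(green) = (19 − 1)/(71 − 4) = 18/67 ≈ 0.2687.

MAP estimate of p(green) = 0.2687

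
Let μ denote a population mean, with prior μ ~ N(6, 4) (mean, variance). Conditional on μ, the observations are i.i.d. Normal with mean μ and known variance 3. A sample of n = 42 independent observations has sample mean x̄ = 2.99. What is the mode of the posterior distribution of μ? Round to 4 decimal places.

n = 42, x̄ = 2.99.
For a Normal prior and Normal likelihood with known variance, the posterior is Normal; its mode equals its mean, the precision-weighted average.
Prior precision 1/σ₀² = 1/4 = 0.25; data precision n/σ² = 42/3 = 14.
μ̂ = (0.25·6 + 14·2.99) / (0.25 + 14) = 43.36/14.25 = 4336/1425 ≈ 3.0428.

μ̂_MAP = 3.0428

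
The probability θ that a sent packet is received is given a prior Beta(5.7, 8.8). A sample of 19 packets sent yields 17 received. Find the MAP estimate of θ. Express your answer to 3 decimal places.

Prior: Beta(5.7, 8.8).
Data: 17 successes in 19 trials. The binomial likelihood contributes θ^17(1−θ)^2, so the posterior is Beta(5.7+17, 8.8+2) = Beta(22.7, 10.8).
For Beta(a, b) with a, b > 1 the mode is (a−1)/(a+b−2) = 21.7/31.5 ≈ 0.689.

θ̂_MAP = 0.689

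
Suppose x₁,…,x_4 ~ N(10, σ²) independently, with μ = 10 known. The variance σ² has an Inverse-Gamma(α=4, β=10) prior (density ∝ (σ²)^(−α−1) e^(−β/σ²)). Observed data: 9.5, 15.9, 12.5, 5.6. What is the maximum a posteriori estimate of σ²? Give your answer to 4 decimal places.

Sum of squared deviations about the known mean: SS = (9.5−10)² + (15.9−10)² + (12.5−10)² + (5.6−10)² = 60.67.
The Normal likelihood contributes (σ²)^(−n/2) exp(−SS/(2σ²)), so the posterior is Inverse-Gamma(α + n/2, β + SS/2) = Inverse-Gamma(6, 40.335).
The mode of Inverse-Gamma(a, b) is b/(a+1) = 40.335/7 ≈ 5.7621.

σ̂²_MAP = 5.7621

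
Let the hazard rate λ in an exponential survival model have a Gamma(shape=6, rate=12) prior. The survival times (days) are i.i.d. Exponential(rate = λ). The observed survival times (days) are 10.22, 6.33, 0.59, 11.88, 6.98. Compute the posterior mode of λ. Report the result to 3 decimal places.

λ̂_MAP = 0.208

The Exponential(rate=λ) likelihood is ∝ λ^n e^(−λΣtᵢ). Here n = 5 and Σtᵢ = 10.22 + 6.33 + 0.59 + 11.88 + 6.98 = 36.
Posterior ∝ λ^5e^(−12λ) · λ^5e^(−36λ) = λ^10e^(−48λ), i.e. Gamma(11, 48).
Mode = (a−1)/b = 10/48 ≈ 0.208.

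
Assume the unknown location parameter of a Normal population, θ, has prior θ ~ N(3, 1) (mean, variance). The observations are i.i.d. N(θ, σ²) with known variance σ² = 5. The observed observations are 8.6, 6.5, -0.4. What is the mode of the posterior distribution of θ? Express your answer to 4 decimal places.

θ̂_MAP = 3.7125

n = 3; x̄ = (8.6 + 6.5 + (-0.4))/3 = 14.7/3 = 4.9.
For a Normal prior and Normal likelihood with known variance, the posterior is Normal; its mode equals its mean, the precision-weighted average.
Prior precision 1/σ₀² = 1/1 = 1; data precision n/σ² = 3/5 = 0.6.
θ̂ = (1·3 + 0.6·4.9) / (1 + 0.6) = 5.94/1.6 = 3.7125.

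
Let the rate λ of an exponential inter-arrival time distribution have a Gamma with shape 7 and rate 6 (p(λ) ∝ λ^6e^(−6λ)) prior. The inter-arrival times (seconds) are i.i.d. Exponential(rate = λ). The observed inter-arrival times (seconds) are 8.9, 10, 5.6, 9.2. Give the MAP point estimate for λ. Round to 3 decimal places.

λ̂_MAP = 0.252

The Exponential(rate=λ) likelihood is ∝ λ^n e^(−λΣtᵢ). Here n = 4 and Σtᵢ = 8.9 + 10 + 5.6 + 9.2 = 33.7.
Posterior ∝ λ^6e^(−6λ) · λ^4e^(−33.7λ) = λ^10e^(−39.7λ), i.e. Gamma(11, 39.7).
Mode = (a−1)/b = 10/39.7 ≈ 0.252.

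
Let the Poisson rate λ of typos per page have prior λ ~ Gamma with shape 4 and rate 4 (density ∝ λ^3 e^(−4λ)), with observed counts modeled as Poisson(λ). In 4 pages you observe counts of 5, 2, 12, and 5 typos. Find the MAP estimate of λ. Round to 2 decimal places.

λ̂_MAP = 3.38

Σxᵢ = 5+2+12+5 = 24, with n = 4.
Posterior ∝ λ^3e^(−4λ) · λ^24e^(−4λ) = λ^27e^(−8λ), i.e. Gamma(shape=28, rate=8).
The mode of a Gamma(a, b) with a ≥ 1 (shape–rate) is (a−1)/b = 27/8 ≈ 3.38.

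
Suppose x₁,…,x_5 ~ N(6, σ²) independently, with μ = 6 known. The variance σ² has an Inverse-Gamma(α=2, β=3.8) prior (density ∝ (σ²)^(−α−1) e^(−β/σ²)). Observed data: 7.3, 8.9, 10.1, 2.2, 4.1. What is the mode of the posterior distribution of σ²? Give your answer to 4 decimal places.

σ̂²_MAP = 4.7782

Sum of squared deviations about the known mean: SS = (7.3−6)² + (8.9−6)² + (10.1−6)² + (2.2−6)² + (4.1−6)² = 44.96.
The Normal likelihood contributes (σ²)^(−n/2) exp(−SS/(2σ²)), so the posterior is Inverse-Gamma(α + n/2, β + SS/2) = Inverse-Gamma(4.5, 26.28).
The mode of Inverse-Gamma(a, b) is b/(a+1) = 26.28/5.5 ≈ 4.7782.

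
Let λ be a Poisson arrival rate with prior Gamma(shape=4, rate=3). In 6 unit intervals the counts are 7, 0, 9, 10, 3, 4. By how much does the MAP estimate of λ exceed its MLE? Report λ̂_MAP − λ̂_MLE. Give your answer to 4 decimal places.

MAP − MLE = -1.5000

Σxᵢ = 33. Posterior is Gamma(37, 9); MAP = (37−1)/9 = 36/9 ≈ 4.00000.
MLE = x̄ = 33/6 ≈ 5.50000.
Difference = 36/9 − 33/6 = -3/2 ≈ -1.5000.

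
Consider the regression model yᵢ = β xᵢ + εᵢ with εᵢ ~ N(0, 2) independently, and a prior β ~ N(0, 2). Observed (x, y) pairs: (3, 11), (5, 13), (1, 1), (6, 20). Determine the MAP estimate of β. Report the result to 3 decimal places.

β̂_MAP = 3.042

log p(β | y) = −Σ(yᵢ − βxᵢ)²/(2·2) − β²/(2·2) + const.
Setting the derivative to zero: Σxᵢ(yᵢ − βxᵢ)/2 − β/2 = 0, so β = Σxᵢyᵢ / (Σxᵢ² + σ²/τ²).
Σxᵢyᵢ = 3·11 + 5·13 + 1·1 + 6·20 = 219; Σxᵢ² = 71; σ²/τ² = 1.
β̂_MAP = 219 / (71 + 1) = 219/72 ≈ 3.042.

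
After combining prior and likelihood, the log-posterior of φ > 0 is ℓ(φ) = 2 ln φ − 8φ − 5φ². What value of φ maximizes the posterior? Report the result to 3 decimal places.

φ̂_MAP = 0.200

ℓ'(φ) = 2/φ − 8 − 10φ. Setting this to zero and multiplying by φ: 10φ² + 8φ − 2 = 0.
φ = (−8 + √(8² + 4·10·2)) / (2·10) = (−8 + √144) / 20 = (−8 + 12)/20 = 1/5.
ℓ''(φ) = −2/φ² − 10 < 0, confirming a maximum.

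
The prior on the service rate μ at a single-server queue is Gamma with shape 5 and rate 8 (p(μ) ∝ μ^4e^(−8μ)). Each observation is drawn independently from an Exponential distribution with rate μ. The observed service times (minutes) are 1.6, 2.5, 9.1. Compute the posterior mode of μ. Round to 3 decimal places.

The Exponential(rate=μ) likelihood is ∝ μ^n e^(−μΣtᵢ). Here n = 3 and Σtᵢ = 1.6 + 2.5 + 9.1 = 13.2.
Posterior ∝ μ^4e^(−8μ) · μ^3e^(−13.2μ) = μ^7e^(−21.2μ), i.e. Gamma(8, 21.2).
Mode = (a−1)/b = 7/21.2 ≈ 0.330.

μ̂_MAP = 0.330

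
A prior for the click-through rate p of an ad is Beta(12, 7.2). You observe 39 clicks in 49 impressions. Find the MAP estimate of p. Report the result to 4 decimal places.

p̂_MAP = 0.7553

Prior: Beta(12, 7.2).
Data: 39 successes in 49 trials. The binomial likelihood contributes p^39(1−p)^10, so the posterior is Beta(12+39, 7.2+10) = Beta(51, 17.2).
For Beta(a, b) with a, b > 1 the mode is (a−1)/(a+b−2) = 50/66.2 ≈ 0.7553.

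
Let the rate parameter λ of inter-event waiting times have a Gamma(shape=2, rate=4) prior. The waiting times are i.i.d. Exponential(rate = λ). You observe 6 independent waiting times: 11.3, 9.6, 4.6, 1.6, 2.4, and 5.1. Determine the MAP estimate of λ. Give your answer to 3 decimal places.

λ̂_MAP = 0.181

The Exponential(rate=λ) likelihood is ∝ λ^n e^(−λΣtᵢ). Here n = 6 and Σtᵢ = 11.3 + 9.6 + 4.6 + 1.6 + 2.4 + 5.1 = 34.6.
Posterior ∝ λe^(−4λ) · λ^6e^(−34.6λ) = λ^7e^(−38.6λ), i.e. Gamma(8, 38.6).
Mode = (a−1)/b = 7/38.6 ≈ 0.181.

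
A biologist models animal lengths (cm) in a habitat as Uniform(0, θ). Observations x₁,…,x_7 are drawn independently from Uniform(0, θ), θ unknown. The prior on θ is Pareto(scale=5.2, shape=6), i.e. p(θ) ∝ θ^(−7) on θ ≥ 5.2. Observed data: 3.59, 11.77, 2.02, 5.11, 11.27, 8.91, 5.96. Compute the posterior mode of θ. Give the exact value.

θ̂_MAP = 11.77

The Uniform(0, θ) likelihood is θ^(−n) for θ ≥ max(xᵢ), zero otherwise. Here max(xᵢ) = 11.77.
Posterior ∝ θ^(−7) · θ^(−7) = θ^(−14) on θ ≥ max(5.2, 11.77) = 11.77.
This density is strictly decreasing in θ, so the posterior mode lies at the lower boundary of the support.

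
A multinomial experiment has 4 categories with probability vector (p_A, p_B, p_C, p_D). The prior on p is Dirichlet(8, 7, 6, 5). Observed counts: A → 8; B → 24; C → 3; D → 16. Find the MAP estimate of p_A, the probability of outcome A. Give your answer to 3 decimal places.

MAP estimate of p_A = 0.205

The posterior is Dirichlet(αᵢ + nᵢ) = Dirichlet(16, 31, 9, 21).
For a Dirichlet(a₁,…,a_K) with all aᵢ > 1, the mode has j-th component (aⱼ − 1)/(Σaᵢ − K).
Here Σaᵢ = 77 and K = 4, so p_A = (16 − 1)/(77 − 4) = 15/73 ≈ 0.205.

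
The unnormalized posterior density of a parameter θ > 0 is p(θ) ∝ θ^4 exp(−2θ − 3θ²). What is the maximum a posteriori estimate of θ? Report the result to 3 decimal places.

ℓ'(θ) = 4/θ − 2 − 6θ. Setting this to zero and multiplying by θ: 6θ² + 2θ − 4 = 0.
θ = (−2 + √(2² + 4·6·4)) / (2·6) = (−2 + √100) / 12 = (−2 + 10)/12 = 2/3.
ℓ''(θ) = −4/θ² − 6 < 0, confirming a maximum.

θ̂_MAP = 0.667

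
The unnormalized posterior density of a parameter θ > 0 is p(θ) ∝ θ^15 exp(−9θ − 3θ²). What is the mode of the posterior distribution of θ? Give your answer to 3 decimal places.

ℓ'(θ) = 15/θ − 9 − 6θ. Setting this to zero and multiplying by θ: 6θ² + 9θ − 15 = 0.
θ = (−9 + √(9² + 4·6·15)) / (2·6) = (−9 + √441) / 12 = (−9 + 21)/12 = 1.
ℓ''(θ) = −15/θ² − 6 < 0, confirming a maximum.

θ̂_MAP = 1.000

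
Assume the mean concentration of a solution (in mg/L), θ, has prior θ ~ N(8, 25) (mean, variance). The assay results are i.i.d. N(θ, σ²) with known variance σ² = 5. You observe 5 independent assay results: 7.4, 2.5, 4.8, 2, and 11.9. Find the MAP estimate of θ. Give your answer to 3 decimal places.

n = 5; x̄ = (7.4 + 2.5 + 4.8 + 2 + 11.9)/5 = 28.6/5 = 5.72.
For a Normal prior and Normal likelihood with known variance, the posterior is Normal; its mode equals its mean, the precision-weighted average.
Prior precision 1/σ₀² = 1/25 = 0.04; data precision n/σ² = 5/5 = 1.
θ̂ = (0.04·8 + 1·5.72) / (0.04 + 1) = 6.04/1.04 = 151/26 ≈ 5.808.

θ̂_MAP = 5.808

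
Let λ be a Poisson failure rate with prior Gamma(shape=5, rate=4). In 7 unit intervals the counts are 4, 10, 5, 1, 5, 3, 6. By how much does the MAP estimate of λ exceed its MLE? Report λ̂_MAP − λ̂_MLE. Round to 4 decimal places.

Σxᵢ = 34. Posterior is Gamma(39, 11); MAP = (39−1)/11 = 38/11 ≈ 3.45455.
MLE = x̄ = 34/7 ≈ 4.85714.
Difference = 38/11 − 34/7 = -108/77 ≈ -1.4026.

MAP − MLE = -1.4026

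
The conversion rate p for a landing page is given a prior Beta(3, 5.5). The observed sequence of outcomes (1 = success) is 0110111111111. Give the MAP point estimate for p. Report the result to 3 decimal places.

Prior: Beta(3, 5.5).
Data: 11 successes in 13 trials (from the sequence). The binomial likelihood contributes p^11(1−p)^2, so the posterior is Beta(3+11, 5.5+2) = Beta(14, 7.5).
For Beta(a, b) with a, b > 1 the mode is (a−1)/(a+b−2) = 13/19.5 ≈ 0.667.

p̂_MAP = 0.667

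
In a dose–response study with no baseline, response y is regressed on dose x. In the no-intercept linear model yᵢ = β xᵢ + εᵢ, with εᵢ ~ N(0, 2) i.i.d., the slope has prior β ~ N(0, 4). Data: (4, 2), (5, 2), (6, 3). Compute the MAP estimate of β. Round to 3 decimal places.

β̂_MAP = 0.465

log p(β | y) = −Σ(yᵢ − βxᵢ)²/(2·2) − β²/(2·4) + const.
Setting the derivative to zero: Σxᵢ(yᵢ − βxᵢ)/2 − β/4 = 0, so β = Σxᵢyᵢ / (Σxᵢ² + σ²/τ²).
Σxᵢyᵢ = 4·2 + 5·2 + 6·3 = 36; Σxᵢ² = 77; σ²/τ² = 0.5.
β̂_MAP = 36 / (77 + 0.5) = 36/77.5 ≈ 0.465.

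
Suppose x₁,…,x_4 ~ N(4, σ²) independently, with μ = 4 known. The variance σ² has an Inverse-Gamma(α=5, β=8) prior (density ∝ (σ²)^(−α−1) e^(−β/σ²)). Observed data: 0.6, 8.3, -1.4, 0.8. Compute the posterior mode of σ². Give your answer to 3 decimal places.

σ̂²_MAP = 5.341

Sum of squared deviations about the known mean: SS = (0.6−4)² + (8.3−4)² + (-1.4−4)² + (0.8−4)² = 69.45.
The Normal likelihood contributes (σ²)^(−n/2) exp(−SS/(2σ²)), so the posterior is Inverse-Gamma(α + n/2, β + SS/2) = Inverse-Gamma(7, 42.725).
The mode of Inverse-Gamma(a, b) is b/(a+1) = 42.725/8 ≈ 5.341.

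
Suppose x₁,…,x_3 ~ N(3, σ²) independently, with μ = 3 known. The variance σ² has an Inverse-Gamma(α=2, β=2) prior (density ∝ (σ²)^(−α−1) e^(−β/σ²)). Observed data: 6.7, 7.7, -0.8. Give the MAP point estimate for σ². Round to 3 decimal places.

Sum of squared deviations about the known mean: SS = (6.7−3)² + (7.7−3)² + (-0.8−3)² = 50.22.
The Normal likelihood contributes (σ²)^(−n/2) exp(−SS/(2σ²)), so the posterior is Inverse-Gamma(α + n/2, β + SS/2) = Inverse-Gamma(3.5, 27.11).
The mode of Inverse-Gamma(a, b) is b/(a+1) = 27.11/4.5 ≈ 6.024.

σ̂²_MAP = 6.024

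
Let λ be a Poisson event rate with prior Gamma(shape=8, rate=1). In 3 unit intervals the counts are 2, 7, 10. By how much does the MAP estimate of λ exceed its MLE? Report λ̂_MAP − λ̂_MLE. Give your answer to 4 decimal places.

Σxᵢ = 19. Posterior is Gamma(27, 4); MAP = (27−1)/4 = 26/4 ≈ 6.50000.
MLE = x̄ = 19/3 ≈ 6.33333.
Difference = 26/4 − 19/3 = 1/6 ≈ 0.1667.

MAP − MLE = 0.1667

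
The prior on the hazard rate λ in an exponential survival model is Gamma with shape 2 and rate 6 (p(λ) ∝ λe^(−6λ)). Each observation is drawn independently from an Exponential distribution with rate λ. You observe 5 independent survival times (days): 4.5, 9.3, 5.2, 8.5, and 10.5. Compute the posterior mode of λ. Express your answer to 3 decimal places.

λ̂_MAP = 0.136

The Exponential(rate=λ) likelihood is ∝ λ^n e^(−λΣtᵢ). Here n = 5 and Σtᵢ = 4.5 + 9.3 + 5.2 + 8.5 + 10.5 = 38.
Posterior ∝ λe^(−6λ) · λ^5e^(−38λ) = λ^6e^(−44λ), i.e. Gamma(7, 44).
Mode = (a−1)/b = 6/44 ≈ 0.136.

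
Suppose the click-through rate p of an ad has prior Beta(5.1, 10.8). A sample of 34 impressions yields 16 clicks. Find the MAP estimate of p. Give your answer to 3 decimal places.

p̂_MAP = 0.420

Prior: Beta(5.1, 10.8).
Data: 16 successes in 34 trials. The binomial likelihood contributes p^16(1−p)^18, so the posterior is Beta(5.1+16, 10.8+18) = Beta(21.1, 28.8).
For Beta(a, b) with a, b > 1 the mode is (a−1)/(a+b−2) = 20.1/47.9 ≈ 0.420.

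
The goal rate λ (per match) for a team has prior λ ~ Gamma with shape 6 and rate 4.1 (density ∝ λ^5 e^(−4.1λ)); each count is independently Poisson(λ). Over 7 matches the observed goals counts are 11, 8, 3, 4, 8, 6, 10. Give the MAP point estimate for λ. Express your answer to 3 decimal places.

Σxᵢ = 11+8+3+4+8+6+10 = 50, with n = 7.
Posterior ∝ λ^5e^(−4.1λ) · λ^50e^(−7λ) = λ^55e^(−11.1λ), i.e. Gamma(shape=56, rate=11.1).
The mode of a Gamma(a, b) with a ≥ 1 (shape–rate) is (a−1)/b = 55/11.1 ≈ 4.955.

λ̂_MAP = 4.955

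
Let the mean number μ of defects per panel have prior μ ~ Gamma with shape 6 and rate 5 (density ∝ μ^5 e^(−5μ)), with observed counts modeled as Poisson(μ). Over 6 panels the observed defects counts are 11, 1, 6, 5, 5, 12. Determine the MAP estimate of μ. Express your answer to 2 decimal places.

Σxᵢ = 11+1+6+5+5+12 = 40, with n = 6.
Posterior ∝ μ^5e^(−5μ) · μ^40e^(−6μ) = μ^45e^(−11μ), i.e. Gamma(shape=46, rate=11).
The mode of a Gamma(a, b) with a ≥ 1 (shape–rate) is (a−1)/b = 45/11 ≈ 4.09.

μ̂_MAP = 4.09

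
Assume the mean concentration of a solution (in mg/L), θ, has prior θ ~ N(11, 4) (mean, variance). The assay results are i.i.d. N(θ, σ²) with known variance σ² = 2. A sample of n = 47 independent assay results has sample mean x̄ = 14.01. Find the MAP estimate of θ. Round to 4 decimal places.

θ̂_MAP = 13.9783

n = 47, x̄ = 14.01.
For a Normal prior and Normal likelihood with known variance, the posterior is Normal; its mode equals its mean, the precision-weighted average.
Prior precision 1/σ₀² = 1/4 = 0.25; data precision n/σ² = 47/2 = 23.5.
θ̂ = (0.25·11 + 23.5·14.01) / (0.25 + 23.5) = 331.985/23.75 = 66397/4750 ≈ 13.9783.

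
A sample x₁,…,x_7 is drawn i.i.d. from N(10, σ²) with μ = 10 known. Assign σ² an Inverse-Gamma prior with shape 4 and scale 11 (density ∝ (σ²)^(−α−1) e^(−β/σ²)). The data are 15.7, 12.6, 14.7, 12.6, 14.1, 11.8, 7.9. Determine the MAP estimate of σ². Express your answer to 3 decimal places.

Sum of squared deviations about the known mean: SS = (15.7−10)² + (12.6−10)² + (14.7−10)² + (12.6−10)² + (14.1−10)² + (11.8−10)² + (7.9−10)² = 92.56.
The Normal likelihood contributes (σ²)^(−n/2) exp(−SS/(2σ²)), so the posterior is Inverse-Gamma(α + n/2, β + SS/2) = Inverse-Gamma(7.5, 57.28).
The mode of Inverse-Gamma(a, b) is b/(a+1) = 57.28/8.5 ≈ 6.739.

σ̂²_MAP = 6.739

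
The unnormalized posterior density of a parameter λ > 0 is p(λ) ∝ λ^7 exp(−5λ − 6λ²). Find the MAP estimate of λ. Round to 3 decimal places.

λ̂_MAP = 0.583

ℓ'(λ) = 7/λ − 5 − 12λ. Setting this to zero and multiplying by λ: 12λ² + 5λ − 7 = 0.
λ = (−5 + √(5² + 4·12·7)) / (2·12) = (−5 + √361) / 24 = (−5 + 19)/24 = 7/12.
ℓ''(λ) = −7/λ² − 12 < 0, confirming a maximum.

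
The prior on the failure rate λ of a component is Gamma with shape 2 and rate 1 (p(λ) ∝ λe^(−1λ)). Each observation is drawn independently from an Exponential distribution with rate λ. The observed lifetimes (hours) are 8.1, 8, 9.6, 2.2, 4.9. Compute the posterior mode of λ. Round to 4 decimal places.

The Exponential(rate=λ) likelihood is ∝ λ^n e^(−λΣtᵢ). Here n = 5 and Σtᵢ = 8.1 + 8 + 9.6 + 2.2 + 4.9 = 32.8.
Posterior ∝ λe^(−1λ) · λ^5e^(−32.8λ) = λ^6e^(−33.8λ), i.e. Gamma(7, 33.8).
Mode = (a−1)/b = 6/33.8 ≈ 0.1775.

λ̂_MAP = 0.1775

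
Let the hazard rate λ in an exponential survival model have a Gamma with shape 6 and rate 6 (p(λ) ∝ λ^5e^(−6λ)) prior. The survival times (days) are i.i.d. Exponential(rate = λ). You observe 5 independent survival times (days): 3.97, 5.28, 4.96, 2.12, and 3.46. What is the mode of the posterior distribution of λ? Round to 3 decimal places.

λ̂_MAP = 0.388

The Exponential(rate=λ) likelihood is ∝ λ^n e^(−λΣtᵢ). Here n = 5 and Σtᵢ = 3.97 + 5.28 + 4.96 + 2.12 + 3.46 = 19.79.
Posterior ∝ λ^5e^(−6λ) · λ^5e^(−19.79λ) = λ^10e^(−25.79λ), i.e. Gamma(11, 25.79).
Mode = (a−1)/b = 10/25.79 ≈ 0.388.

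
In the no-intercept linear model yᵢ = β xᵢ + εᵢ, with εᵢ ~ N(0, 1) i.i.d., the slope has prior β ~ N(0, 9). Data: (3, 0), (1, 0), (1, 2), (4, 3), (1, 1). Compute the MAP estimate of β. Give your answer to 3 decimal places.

log p(β | y) = −Σ(yᵢ − βxᵢ)²/(2·1) − β²/(2·9) + const.
Setting the derivative to zero: Σxᵢ(yᵢ − βxᵢ)/1 − β/9 = 0, so β = Σxᵢyᵢ / (Σxᵢ² + σ²/τ²).
Σxᵢyᵢ = 3·0 + 1·0 + 1·2 + 4·3 + 1·1 = 15; Σxᵢ² = 28; σ²/τ² = 1/9.
β̂_MAP = 15 / (28 + 1/9) = 15/(253/9) = 135/253 ≈ 0.534.

β̂_MAP = 0.534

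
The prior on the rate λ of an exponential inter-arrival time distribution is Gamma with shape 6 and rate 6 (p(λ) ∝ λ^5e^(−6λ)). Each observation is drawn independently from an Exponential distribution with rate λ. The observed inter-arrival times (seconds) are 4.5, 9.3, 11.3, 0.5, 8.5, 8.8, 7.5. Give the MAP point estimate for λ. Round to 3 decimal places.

λ̂_MAP = 0.213

The Exponential(rate=λ) likelihood is ∝ λ^n e^(−λΣtᵢ). Here n = 7 and Σtᵢ = 4.5 + 9.3 + 11.3 + 0.5 + 8.5 + 8.8 + 7.5 = 50.4.
Posterior ∝ λ^5e^(−6λ) · λ^7e^(−50.4λ) = λ^12e^(−56.4λ), i.e. Gamma(13, 56.4).
Mode = (a−1)/b = 12/56.4 ≈ 0.213.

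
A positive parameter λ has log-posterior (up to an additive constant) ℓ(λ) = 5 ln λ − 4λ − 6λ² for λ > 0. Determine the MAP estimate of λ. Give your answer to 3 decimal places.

ℓ'(λ) = 5/λ − 4 − 12λ. Setting this to zero and multiplying by λ: 12λ² + 4λ − 5 = 0.
λ = (−4 + √(4² + 4·12·5)) / (2·12) = (−4 + √256) / 24 = (−4 + 16)/24 = 1/2.
ℓ''(λ) = −5/λ² − 12 < 0, confirming a maximum.

λ̂_MAP = 0.500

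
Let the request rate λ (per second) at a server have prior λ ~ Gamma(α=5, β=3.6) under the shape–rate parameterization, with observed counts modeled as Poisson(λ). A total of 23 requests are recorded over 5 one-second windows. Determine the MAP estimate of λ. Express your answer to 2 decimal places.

λ̂_MAP = 3.14

Σxᵢ = 23, n = 5.
Posterior ∝ λ^4e^(−3.6λ) · λ^23e^(−5λ) = λ^27e^(−8.6λ), i.e. Gamma(shape=28, rate=8.6).
The mode of a Gamma(a, b) with a ≥ 1 (shape–rate) is (a−1)/b = 27/8.6 ≈ 3.14.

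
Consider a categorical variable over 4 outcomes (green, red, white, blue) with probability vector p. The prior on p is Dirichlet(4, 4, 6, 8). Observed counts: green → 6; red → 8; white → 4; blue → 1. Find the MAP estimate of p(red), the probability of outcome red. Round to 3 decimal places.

The posterior is Dirichlet(αᵢ + nᵢ) = Dirichlet(10, 12, 10, 9).
For a Dirichlet(a₁,…,a_K) with all aᵢ > 1, the mode has j-th component (aⱼ − 1)/(Σaᵢ − K).
Here Σaᵢ = 41 and K = 4, so p(red) = (12 − 1)/(41 − 4) = 11/37 ≈ 0.297.

MAP estimate of p(red) = 0.297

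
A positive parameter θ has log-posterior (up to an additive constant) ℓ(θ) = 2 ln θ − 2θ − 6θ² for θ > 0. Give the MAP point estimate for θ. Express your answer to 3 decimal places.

ℓ'(θ) = 2/θ − 2 − 12θ. Setting this to zero and multiplying by θ: 12θ² + 2θ − 2 = 0.
θ = (−2 + √(2² + 4·12·2)) / (2·12) = (−2 + √100) / 24 = (−2 + 10)/24 = 1/3.
ℓ''(θ) = −2/θ² − 12 < 0, confirming a maximum.

θ̂_MAP = 0.333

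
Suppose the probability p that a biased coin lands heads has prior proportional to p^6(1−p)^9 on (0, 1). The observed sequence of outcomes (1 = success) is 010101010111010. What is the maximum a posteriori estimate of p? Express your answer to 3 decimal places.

p̂_MAP = 0.467

The prior density ∝ p^6(1−p)^9 is the kernel of Beta(7, 10).
Data: 8 successes in 15 trials (from the sequence). The binomial likelihood contributes p^8(1−p)^7, so the posterior is Beta(7+8, 10+7) = Beta(15, 17).
For Beta(a, b) with a, b > 1 the mode is (a−1)/(a+b−2) = 14/30 ≈ 0.467.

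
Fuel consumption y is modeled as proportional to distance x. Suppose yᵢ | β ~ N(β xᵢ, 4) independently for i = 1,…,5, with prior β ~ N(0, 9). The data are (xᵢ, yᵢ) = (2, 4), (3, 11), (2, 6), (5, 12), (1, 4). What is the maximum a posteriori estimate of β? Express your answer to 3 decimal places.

log p(β | y) = −Σ(yᵢ − βxᵢ)²/(2·4) − β²/(2·9) + const.
Setting the derivative to zero: Σxᵢ(yᵢ − βxᵢ)/4 − β/9 = 0, so β = Σxᵢyᵢ / (Σxᵢ² + σ²/τ²).
Σxᵢyᵢ = 2·4 + 3·11 + 2·6 + 5·12 + 1·4 = 117; Σxᵢ² = 43; σ²/τ² = 4/9.
β̂_MAP = 117 / (43 + 4/9) = 117/(391/9) = 1053/391 ≈ 2.693.

β̂_MAP = 2.693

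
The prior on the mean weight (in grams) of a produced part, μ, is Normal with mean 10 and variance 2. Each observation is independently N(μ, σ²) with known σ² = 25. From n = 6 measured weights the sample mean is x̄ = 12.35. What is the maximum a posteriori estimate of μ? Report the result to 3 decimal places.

μ̂_MAP = 10.762

n = 6, x̄ = 12.35.
For a Normal prior and Normal likelihood with known variance, the posterior is Normal; its mode equals its mean, the precision-weighted average.
Prior precision 1/σ₀² = 1/2 = 0.5; data precision n/σ² = 6/25 = 0.24.
μ̂ = (0.5·10 + 0.24·12.35) / (0.5 + 0.24) = 7.964/0.74 = 1991/185 ≈ 10.762.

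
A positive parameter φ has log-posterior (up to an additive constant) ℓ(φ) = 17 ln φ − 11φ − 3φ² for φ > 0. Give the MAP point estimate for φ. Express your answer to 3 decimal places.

ℓ'(φ) = 17/φ − 11 − 6φ. Setting this to zero and multiplying by φ: 6φ² + 11φ − 17 = 0.
φ = (−11 + √(11² + 4·6·17)) / (2·6) = (−11 + √529) / 12 = (−11 + 23)/12 = 1.
ℓ''(φ) = −17/φ² − 6 < 0, confirming a maximum.

φ̂_MAP = 1.000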